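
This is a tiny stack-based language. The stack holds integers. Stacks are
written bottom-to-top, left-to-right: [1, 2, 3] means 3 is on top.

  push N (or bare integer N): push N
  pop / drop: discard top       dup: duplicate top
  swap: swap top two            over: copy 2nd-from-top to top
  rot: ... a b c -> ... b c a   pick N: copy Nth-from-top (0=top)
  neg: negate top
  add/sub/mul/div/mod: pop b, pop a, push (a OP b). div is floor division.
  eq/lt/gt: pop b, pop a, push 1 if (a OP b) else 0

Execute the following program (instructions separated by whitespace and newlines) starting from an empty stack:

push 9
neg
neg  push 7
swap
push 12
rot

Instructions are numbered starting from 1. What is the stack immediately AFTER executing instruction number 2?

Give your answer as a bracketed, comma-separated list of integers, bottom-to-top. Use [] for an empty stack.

Answer: [-9]

Derivation:
Step 1 ('push 9'): [9]
Step 2 ('neg'): [-9]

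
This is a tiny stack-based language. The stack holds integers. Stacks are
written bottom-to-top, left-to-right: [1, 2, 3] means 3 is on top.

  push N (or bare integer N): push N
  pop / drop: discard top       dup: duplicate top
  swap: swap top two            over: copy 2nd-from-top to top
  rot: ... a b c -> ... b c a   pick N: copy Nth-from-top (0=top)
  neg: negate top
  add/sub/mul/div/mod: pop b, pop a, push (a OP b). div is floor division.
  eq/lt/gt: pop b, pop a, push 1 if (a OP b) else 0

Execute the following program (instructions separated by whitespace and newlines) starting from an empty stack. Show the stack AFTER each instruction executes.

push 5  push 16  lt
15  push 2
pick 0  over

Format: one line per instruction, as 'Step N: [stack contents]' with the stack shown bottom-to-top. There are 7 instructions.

Step 1: [5]
Step 2: [5, 16]
Step 3: [1]
Step 4: [1, 15]
Step 5: [1, 15, 2]
Step 6: [1, 15, 2, 2]
Step 7: [1, 15, 2, 2, 2]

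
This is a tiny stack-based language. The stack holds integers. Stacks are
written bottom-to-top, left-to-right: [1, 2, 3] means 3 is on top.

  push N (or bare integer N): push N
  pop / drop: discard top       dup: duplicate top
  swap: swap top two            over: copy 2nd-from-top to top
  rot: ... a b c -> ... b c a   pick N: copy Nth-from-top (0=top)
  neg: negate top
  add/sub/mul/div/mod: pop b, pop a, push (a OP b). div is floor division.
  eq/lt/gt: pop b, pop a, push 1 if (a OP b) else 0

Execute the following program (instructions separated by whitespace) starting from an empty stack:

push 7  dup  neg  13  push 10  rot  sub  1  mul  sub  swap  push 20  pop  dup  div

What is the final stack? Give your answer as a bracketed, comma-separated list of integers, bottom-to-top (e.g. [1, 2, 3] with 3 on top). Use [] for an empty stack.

After 'push 7': [7]
After 'dup': [7, 7]
After 'neg': [7, -7]
After 'push 13': [7, -7, 13]
After 'push 10': [7, -7, 13, 10]
After 'rot': [7, 13, 10, -7]
After 'sub': [7, 13, 17]
After 'push 1': [7, 13, 17, 1]
After 'mul': [7, 13, 17]
After 'sub': [7, -4]
After 'swap': [-4, 7]
After 'push 20': [-4, 7, 20]
After 'pop': [-4, 7]
After 'dup': [-4, 7, 7]
After 'div': [-4, 1]

Answer: [-4, 1]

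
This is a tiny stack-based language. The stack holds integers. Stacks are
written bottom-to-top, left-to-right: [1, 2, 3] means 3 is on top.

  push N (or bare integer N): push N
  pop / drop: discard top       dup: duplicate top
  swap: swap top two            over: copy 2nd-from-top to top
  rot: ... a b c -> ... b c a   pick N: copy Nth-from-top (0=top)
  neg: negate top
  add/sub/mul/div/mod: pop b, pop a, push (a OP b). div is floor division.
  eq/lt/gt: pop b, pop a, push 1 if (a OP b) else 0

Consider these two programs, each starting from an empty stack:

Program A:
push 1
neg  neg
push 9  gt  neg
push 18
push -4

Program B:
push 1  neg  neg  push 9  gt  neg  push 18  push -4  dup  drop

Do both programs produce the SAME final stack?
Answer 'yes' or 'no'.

Program A trace:
  After 'push 1': [1]
  After 'neg': [-1]
  After 'neg': [1]
  After 'push 9': [1, 9]
  After 'gt': [0]
  After 'neg': [0]
  After 'push 18': [0, 18]
  After 'push -4': [0, 18, -4]
Program A final stack: [0, 18, -4]

Program B trace:
  After 'push 1': [1]
  After 'neg': [-1]
  After 'neg': [1]
  After 'push 9': [1, 9]
  After 'gt': [0]
  After 'neg': [0]
  After 'push 18': [0, 18]
  After 'push -4': [0, 18, -4]
  After 'dup': [0, 18, -4, -4]
  After 'drop': [0, 18, -4]
Program B final stack: [0, 18, -4]
Same: yes

Answer: yes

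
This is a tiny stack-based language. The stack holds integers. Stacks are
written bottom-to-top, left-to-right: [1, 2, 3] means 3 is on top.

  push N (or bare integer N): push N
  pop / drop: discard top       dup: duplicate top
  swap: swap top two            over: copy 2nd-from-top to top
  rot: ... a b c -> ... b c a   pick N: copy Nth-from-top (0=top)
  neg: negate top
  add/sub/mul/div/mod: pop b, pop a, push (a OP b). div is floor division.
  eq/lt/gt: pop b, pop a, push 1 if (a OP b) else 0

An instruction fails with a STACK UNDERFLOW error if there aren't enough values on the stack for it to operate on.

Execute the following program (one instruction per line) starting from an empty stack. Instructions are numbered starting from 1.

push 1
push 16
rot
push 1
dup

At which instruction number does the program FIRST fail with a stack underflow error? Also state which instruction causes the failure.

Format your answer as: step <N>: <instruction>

Step 1 ('push 1'): stack = [1], depth = 1
Step 2 ('push 16'): stack = [1, 16], depth = 2
Step 3 ('rot'): needs 3 value(s) but depth is 2 — STACK UNDERFLOW

Answer: step 3: rot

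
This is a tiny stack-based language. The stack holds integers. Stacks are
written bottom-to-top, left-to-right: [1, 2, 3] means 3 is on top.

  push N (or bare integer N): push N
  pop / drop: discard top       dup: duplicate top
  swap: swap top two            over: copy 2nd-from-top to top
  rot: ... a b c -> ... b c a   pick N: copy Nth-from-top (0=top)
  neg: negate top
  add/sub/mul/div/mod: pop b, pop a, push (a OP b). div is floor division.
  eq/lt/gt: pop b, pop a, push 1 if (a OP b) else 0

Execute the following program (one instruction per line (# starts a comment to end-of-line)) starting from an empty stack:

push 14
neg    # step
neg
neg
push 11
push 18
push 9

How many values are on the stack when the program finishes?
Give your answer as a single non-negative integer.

After 'push 14': stack = [14] (depth 1)
After 'neg': stack = [-14] (depth 1)
After 'neg': stack = [14] (depth 1)
After 'neg': stack = [-14] (depth 1)
After 'push 11': stack = [-14, 11] (depth 2)
After 'push 18': stack = [-14, 11, 18] (depth 3)
After 'push 9': stack = [-14, 11, 18, 9] (depth 4)

Answer: 4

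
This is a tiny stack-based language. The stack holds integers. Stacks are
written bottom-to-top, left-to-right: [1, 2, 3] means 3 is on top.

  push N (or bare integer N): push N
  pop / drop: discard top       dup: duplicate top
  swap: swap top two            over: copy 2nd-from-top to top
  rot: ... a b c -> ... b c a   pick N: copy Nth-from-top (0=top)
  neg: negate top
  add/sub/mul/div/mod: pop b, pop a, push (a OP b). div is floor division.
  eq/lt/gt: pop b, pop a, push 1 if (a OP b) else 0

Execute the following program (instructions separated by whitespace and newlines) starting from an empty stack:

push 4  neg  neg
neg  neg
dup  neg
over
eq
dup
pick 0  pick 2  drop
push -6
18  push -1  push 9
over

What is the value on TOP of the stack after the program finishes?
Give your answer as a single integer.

Answer: -1

Derivation:
After 'push 4': [4]
After 'neg': [-4]
After 'neg': [4]
After 'neg': [-4]
After 'neg': [4]
After 'dup': [4, 4]
After 'neg': [4, -4]
After 'over': [4, -4, 4]
After 'eq': [4, 0]
After 'dup': [4, 0, 0]
After 'pick 0': [4, 0, 0, 0]
After 'pick 2': [4, 0, 0, 0, 0]
After 'drop': [4, 0, 0, 0]
After 'push -6': [4, 0, 0, 0, -6]
After 'push 18': [4, 0, 0, 0, -6, 18]
After 'push -1': [4, 0, 0, 0, -6, 18, -1]
After 'push 9': [4, 0, 0, 0, -6, 18, -1, 9]
After 'over': [4, 0, 0, 0, -6, 18, -1, 9, -1]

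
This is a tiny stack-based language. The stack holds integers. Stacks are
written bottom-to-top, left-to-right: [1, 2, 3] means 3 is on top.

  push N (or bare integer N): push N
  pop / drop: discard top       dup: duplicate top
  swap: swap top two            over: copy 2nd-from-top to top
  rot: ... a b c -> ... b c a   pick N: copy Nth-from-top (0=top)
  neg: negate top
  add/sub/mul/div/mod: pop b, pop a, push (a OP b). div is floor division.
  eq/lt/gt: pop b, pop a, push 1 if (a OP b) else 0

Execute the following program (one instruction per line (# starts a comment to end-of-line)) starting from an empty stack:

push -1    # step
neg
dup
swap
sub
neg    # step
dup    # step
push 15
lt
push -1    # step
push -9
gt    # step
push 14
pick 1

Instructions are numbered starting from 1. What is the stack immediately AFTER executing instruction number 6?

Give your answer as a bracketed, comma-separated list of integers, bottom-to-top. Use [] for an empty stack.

Answer: [0]

Derivation:
Step 1 ('push -1'): [-1]
Step 2 ('neg'): [1]
Step 3 ('dup'): [1, 1]
Step 4 ('swap'): [1, 1]
Step 5 ('sub'): [0]
Step 6 ('neg'): [0]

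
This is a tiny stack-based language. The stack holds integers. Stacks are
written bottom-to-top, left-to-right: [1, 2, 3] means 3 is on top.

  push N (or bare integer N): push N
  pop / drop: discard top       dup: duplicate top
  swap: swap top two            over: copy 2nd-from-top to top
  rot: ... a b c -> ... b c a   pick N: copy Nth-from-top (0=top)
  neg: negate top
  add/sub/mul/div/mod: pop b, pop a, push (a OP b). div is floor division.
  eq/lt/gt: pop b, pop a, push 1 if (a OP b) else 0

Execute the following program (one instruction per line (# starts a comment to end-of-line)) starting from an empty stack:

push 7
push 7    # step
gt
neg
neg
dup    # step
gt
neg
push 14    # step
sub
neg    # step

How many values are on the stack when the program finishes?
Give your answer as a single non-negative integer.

After 'push 7': stack = [7] (depth 1)
After 'push 7': stack = [7, 7] (depth 2)
After 'gt': stack = [0] (depth 1)
After 'neg': stack = [0] (depth 1)
After 'neg': stack = [0] (depth 1)
After 'dup': stack = [0, 0] (depth 2)
After 'gt': stack = [0] (depth 1)
After 'neg': stack = [0] (depth 1)
After 'push 14': stack = [0, 14] (depth 2)
After 'sub': stack = [-14] (depth 1)
After 'neg': stack = [14] (depth 1)

Answer: 1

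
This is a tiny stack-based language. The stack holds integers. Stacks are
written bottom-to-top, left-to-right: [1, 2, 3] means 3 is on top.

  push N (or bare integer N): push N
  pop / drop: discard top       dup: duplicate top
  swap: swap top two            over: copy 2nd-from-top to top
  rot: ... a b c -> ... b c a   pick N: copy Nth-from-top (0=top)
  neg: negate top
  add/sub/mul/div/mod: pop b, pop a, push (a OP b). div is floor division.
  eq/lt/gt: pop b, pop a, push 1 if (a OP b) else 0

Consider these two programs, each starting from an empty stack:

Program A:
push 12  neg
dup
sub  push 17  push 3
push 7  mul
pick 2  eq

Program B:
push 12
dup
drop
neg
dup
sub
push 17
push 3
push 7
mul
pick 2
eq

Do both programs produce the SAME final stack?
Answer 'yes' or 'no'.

Program A trace:
  After 'push 12': [12]
  After 'neg': [-12]
  After 'dup': [-12, -12]
  After 'sub': [0]
  After 'push 17': [0, 17]
  After 'push 3': [0, 17, 3]
  After 'push 7': [0, 17, 3, 7]
  After 'mul': [0, 17, 21]
  After 'pick 2': [0, 17, 21, 0]
  After 'eq': [0, 17, 0]
Program A final stack: [0, 17, 0]

Program B trace:
  After 'push 12': [12]
  After 'dup': [12, 12]
  After 'drop': [12]
  After 'neg': [-12]
  After 'dup': [-12, -12]
  After 'sub': [0]
  After 'push 17': [0, 17]
  After 'push 3': [0, 17, 3]
  After 'push 7': [0, 17, 3, 7]
  After 'mul': [0, 17, 21]
  After 'pick 2': [0, 17, 21, 0]
  After 'eq': [0, 17, 0]
Program B final stack: [0, 17, 0]
Same: yes

Answer: yes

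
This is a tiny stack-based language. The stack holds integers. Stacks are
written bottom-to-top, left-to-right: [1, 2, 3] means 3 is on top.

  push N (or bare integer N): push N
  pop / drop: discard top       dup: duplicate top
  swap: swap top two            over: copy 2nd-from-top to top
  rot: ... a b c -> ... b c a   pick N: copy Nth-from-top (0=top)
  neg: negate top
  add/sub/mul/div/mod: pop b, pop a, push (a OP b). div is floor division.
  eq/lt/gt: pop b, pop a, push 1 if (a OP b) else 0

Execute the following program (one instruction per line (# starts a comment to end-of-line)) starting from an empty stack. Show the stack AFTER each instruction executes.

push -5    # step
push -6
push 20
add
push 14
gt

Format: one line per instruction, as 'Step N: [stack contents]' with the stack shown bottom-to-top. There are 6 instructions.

Step 1: [-5]
Step 2: [-5, -6]
Step 3: [-5, -6, 20]
Step 4: [-5, 14]
Step 5: [-5, 14, 14]
Step 6: [-5, 0]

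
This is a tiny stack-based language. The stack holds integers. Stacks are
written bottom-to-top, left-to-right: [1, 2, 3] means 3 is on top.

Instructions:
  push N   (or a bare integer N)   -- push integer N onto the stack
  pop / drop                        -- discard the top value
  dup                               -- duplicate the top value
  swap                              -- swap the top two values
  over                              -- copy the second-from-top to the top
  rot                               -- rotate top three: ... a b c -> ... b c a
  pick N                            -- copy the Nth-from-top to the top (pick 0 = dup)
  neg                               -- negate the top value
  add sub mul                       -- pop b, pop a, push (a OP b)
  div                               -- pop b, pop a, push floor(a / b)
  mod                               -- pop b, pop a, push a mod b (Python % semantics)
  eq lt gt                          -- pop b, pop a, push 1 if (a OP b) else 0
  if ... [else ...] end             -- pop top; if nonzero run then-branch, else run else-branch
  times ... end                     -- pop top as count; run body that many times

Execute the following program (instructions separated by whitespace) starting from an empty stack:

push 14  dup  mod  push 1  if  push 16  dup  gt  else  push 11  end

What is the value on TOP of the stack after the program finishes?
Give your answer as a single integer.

After 'push 14': [14]
After 'dup': [14, 14]
After 'mod': [0]
After 'push 1': [0, 1]
After 'if': [0]
After 'push 16': [0, 16]
After 'dup': [0, 16, 16]
After 'gt': [0, 0]

Answer: 0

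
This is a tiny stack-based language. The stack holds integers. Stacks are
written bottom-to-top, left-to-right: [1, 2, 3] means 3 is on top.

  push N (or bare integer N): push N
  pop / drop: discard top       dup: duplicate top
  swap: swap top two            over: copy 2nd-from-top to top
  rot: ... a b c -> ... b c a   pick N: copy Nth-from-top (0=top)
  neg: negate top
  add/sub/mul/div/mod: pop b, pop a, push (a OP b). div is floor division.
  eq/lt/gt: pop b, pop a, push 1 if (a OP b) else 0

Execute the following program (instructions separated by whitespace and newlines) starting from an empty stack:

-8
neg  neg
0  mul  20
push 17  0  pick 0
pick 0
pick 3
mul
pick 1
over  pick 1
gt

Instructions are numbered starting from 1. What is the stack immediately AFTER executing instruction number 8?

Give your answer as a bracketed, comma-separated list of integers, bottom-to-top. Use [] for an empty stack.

Answer: [0, 20, 17, 0]

Derivation:
Step 1 ('-8'): [-8]
Step 2 ('neg'): [8]
Step 3 ('neg'): [-8]
Step 4 ('0'): [-8, 0]
Step 5 ('mul'): [0]
Step 6 ('20'): [0, 20]
Step 7 ('push 17'): [0, 20, 17]
Step 8 ('0'): [0, 20, 17, 0]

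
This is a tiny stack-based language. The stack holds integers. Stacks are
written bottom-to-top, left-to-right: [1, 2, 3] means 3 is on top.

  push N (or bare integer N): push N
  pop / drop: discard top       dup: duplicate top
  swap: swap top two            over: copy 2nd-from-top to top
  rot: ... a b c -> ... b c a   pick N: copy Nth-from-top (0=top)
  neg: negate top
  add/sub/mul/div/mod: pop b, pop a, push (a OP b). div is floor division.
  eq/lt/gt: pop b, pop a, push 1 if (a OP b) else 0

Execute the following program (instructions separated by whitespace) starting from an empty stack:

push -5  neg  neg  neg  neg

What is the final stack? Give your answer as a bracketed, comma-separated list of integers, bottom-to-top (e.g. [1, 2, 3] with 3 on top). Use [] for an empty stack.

After 'push -5': [-5]
After 'neg': [5]
After 'neg': [-5]
After 'neg': [5]
After 'neg': [-5]

Answer: [-5]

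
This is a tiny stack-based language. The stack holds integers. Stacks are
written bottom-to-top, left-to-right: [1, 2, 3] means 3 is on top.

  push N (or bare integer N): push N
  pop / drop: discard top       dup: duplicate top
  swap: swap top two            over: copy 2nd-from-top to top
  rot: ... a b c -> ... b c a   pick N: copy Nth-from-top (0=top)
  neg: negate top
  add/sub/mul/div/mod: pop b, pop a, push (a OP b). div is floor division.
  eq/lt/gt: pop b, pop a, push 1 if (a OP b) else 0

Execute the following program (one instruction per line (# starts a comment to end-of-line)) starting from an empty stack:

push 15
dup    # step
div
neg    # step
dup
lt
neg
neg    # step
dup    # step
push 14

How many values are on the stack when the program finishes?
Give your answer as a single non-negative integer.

After 'push 15': stack = [15] (depth 1)
After 'dup': stack = [15, 15] (depth 2)
After 'div': stack = [1] (depth 1)
After 'neg': stack = [-1] (depth 1)
After 'dup': stack = [-1, -1] (depth 2)
After 'lt': stack = [0] (depth 1)
After 'neg': stack = [0] (depth 1)
After 'neg': stack = [0] (depth 1)
After 'dup': stack = [0, 0] (depth 2)
After 'push 14': stack = [0, 0, 14] (depth 3)

Answer: 3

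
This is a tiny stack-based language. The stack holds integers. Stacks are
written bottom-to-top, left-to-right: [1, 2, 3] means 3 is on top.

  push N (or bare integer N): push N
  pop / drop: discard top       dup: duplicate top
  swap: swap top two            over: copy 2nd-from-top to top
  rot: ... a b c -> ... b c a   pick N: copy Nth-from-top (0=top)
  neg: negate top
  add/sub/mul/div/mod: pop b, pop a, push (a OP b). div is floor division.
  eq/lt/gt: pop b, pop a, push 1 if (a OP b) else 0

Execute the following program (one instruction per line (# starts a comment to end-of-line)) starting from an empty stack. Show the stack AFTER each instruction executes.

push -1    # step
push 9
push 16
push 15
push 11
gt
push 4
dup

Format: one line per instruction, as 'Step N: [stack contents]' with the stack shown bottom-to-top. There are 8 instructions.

Step 1: [-1]
Step 2: [-1, 9]
Step 3: [-1, 9, 16]
Step 4: [-1, 9, 16, 15]
Step 5: [-1, 9, 16, 15, 11]
Step 6: [-1, 9, 16, 1]
Step 7: [-1, 9, 16, 1, 4]
Step 8: [-1, 9, 16, 1, 4, 4]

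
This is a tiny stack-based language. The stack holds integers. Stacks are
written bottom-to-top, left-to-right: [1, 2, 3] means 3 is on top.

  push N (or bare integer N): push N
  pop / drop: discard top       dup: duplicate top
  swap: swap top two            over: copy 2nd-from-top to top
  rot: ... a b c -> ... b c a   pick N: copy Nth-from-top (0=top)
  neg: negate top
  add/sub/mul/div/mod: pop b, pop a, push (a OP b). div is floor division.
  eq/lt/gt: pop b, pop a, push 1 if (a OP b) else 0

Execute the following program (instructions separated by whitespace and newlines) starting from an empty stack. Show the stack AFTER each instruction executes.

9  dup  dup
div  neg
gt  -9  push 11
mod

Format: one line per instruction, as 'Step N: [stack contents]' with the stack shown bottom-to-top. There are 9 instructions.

Step 1: [9]
Step 2: [9, 9]
Step 3: [9, 9, 9]
Step 4: [9, 1]
Step 5: [9, -1]
Step 6: [1]
Step 7: [1, -9]
Step 8: [1, -9, 11]
Step 9: [1, 2]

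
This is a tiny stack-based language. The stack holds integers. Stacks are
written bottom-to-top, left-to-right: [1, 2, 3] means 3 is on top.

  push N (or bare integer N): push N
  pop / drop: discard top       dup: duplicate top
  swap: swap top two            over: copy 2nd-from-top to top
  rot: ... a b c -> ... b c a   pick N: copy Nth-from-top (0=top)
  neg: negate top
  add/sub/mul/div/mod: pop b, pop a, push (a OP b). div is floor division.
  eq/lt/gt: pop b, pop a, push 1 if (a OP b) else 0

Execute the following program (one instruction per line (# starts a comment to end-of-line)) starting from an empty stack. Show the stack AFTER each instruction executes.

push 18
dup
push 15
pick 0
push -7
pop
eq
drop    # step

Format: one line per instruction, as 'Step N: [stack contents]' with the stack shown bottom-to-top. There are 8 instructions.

Step 1: [18]
Step 2: [18, 18]
Step 3: [18, 18, 15]
Step 4: [18, 18, 15, 15]
Step 5: [18, 18, 15, 15, -7]
Step 6: [18, 18, 15, 15]
Step 7: [18, 18, 1]
Step 8: [18, 18]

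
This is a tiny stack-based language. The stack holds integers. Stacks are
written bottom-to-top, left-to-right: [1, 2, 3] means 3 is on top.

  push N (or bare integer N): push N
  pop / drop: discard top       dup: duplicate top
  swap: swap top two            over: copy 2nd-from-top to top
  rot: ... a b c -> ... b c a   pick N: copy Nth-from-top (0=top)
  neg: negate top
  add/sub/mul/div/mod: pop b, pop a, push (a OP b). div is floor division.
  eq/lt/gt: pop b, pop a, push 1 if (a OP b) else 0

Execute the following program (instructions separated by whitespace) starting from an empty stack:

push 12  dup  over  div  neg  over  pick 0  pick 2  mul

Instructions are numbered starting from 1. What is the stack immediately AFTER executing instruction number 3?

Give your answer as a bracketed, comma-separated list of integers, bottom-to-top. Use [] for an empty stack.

Step 1 ('push 12'): [12]
Step 2 ('dup'): [12, 12]
Step 3 ('over'): [12, 12, 12]

Answer: [12, 12, 12]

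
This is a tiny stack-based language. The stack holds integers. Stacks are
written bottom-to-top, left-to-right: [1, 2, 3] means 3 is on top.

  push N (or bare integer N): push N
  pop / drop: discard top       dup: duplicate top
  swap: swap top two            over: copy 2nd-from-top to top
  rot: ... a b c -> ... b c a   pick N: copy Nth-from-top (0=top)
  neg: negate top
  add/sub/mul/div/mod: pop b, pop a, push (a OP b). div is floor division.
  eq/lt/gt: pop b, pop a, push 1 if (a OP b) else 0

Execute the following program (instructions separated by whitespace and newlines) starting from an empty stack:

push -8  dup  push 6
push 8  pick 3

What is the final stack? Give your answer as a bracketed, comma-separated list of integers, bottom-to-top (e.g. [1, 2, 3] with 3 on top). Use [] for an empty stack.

Answer: [-8, -8, 6, 8, -8]

Derivation:
After 'push -8': [-8]
After 'dup': [-8, -8]
After 'push 6': [-8, -8, 6]
After 'push 8': [-8, -8, 6, 8]
After 'pick 3': [-8, -8, 6, 8, -8]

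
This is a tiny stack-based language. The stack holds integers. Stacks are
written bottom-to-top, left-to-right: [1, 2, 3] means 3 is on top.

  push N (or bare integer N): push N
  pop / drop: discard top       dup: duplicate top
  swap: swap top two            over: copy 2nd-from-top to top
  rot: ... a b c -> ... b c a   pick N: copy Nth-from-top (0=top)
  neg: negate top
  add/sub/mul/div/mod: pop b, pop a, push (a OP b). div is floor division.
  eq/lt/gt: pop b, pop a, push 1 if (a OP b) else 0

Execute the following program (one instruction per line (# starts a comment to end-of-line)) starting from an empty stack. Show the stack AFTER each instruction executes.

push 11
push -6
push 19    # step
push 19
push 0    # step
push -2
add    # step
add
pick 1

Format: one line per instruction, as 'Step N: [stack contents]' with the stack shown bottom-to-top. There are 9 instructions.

Step 1: [11]
Step 2: [11, -6]
Step 3: [11, -6, 19]
Step 4: [11, -6, 19, 19]
Step 5: [11, -6, 19, 19, 0]
Step 6: [11, -6, 19, 19, 0, -2]
Step 7: [11, -6, 19, 19, -2]
Step 8: [11, -6, 19, 17]
Step 9: [11, -6, 19, 17, 19]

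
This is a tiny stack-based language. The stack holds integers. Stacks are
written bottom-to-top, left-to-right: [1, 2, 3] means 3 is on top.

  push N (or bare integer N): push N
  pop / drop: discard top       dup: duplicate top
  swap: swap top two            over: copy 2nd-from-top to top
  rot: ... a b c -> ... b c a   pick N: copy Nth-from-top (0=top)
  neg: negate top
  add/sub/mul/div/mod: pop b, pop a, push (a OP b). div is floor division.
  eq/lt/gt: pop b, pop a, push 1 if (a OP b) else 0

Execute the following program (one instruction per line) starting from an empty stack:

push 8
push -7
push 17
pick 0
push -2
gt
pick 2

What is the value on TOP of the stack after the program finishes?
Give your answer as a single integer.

Answer: -7

Derivation:
After 'push 8': [8]
After 'push -7': [8, -7]
After 'push 17': [8, -7, 17]
After 'pick 0': [8, -7, 17, 17]
After 'push -2': [8, -7, 17, 17, -2]
After 'gt': [8, -7, 17, 1]
After 'pick 2': [8, -7, 17, 1, -7]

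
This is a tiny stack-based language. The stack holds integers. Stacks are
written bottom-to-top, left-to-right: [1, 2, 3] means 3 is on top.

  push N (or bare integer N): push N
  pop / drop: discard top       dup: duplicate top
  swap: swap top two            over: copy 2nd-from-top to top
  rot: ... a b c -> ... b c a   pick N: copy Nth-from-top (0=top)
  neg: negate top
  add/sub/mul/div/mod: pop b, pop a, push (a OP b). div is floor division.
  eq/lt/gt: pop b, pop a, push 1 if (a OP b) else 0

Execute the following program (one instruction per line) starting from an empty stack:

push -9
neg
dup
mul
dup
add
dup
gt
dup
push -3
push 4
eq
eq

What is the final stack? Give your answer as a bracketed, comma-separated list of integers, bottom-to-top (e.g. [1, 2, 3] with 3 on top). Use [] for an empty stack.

Answer: [0, 1]

Derivation:
After 'push -9': [-9]
After 'neg': [9]
After 'dup': [9, 9]
After 'mul': [81]
After 'dup': [81, 81]
After 'add': [162]
After 'dup': [162, 162]
After 'gt': [0]
After 'dup': [0, 0]
After 'push -3': [0, 0, -3]
After 'push 4': [0, 0, -3, 4]
After 'eq': [0, 0, 0]
After 'eq': [0, 1]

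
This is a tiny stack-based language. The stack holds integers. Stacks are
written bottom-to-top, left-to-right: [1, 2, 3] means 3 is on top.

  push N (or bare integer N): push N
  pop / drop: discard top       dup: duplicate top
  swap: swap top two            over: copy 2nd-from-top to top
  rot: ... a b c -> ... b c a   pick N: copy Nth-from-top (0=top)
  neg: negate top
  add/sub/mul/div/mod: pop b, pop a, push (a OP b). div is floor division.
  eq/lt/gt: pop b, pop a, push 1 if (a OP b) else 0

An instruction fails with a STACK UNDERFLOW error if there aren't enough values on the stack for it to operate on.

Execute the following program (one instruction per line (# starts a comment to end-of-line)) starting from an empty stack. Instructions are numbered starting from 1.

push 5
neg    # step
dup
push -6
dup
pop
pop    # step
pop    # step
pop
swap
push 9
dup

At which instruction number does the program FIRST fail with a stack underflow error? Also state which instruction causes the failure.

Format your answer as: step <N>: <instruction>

Answer: step 10: swap

Derivation:
Step 1 ('push 5'): stack = [5], depth = 1
Step 2 ('neg'): stack = [-5], depth = 1
Step 3 ('dup'): stack = [-5, -5], depth = 2
Step 4 ('push -6'): stack = [-5, -5, -6], depth = 3
Step 5 ('dup'): stack = [-5, -5, -6, -6], depth = 4
Step 6 ('pop'): stack = [-5, -5, -6], depth = 3
Step 7 ('pop'): stack = [-5, -5], depth = 2
Step 8 ('pop'): stack = [-5], depth = 1
Step 9 ('pop'): stack = [], depth = 0
Step 10 ('swap'): needs 2 value(s) but depth is 0 — STACK UNDERFLOW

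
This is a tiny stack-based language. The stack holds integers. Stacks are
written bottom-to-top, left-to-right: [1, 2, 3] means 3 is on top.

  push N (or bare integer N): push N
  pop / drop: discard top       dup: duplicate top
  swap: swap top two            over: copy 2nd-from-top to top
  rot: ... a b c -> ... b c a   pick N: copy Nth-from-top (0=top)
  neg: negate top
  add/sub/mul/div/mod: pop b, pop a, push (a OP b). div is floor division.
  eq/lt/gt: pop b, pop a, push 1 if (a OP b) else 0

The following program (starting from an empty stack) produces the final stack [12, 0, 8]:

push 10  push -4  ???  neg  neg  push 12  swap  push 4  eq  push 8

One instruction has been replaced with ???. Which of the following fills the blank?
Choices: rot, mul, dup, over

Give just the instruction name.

Answer: mul

Derivation:
Stack before ???: [10, -4]
Stack after ???:  [-40]
Checking each choice:
  rot: stack underflow (need 3, have 2)
  mul: MATCH
  dup: produces [10, -4, 12, 0, 8]
  over: produces [10, -4, 12, 0, 8]


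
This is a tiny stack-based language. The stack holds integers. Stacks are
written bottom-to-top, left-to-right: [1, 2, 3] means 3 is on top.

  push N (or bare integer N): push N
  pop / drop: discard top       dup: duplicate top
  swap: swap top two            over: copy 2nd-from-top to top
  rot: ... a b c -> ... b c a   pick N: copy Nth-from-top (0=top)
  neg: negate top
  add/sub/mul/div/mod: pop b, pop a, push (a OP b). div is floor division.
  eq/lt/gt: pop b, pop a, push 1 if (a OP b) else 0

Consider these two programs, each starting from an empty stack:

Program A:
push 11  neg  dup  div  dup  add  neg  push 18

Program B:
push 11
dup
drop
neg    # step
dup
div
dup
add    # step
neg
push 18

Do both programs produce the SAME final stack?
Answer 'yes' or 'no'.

Answer: yes

Derivation:
Program A trace:
  After 'push 11': [11]
  After 'neg': [-11]
  After 'dup': [-11, -11]
  After 'div': [1]
  After 'dup': [1, 1]
  After 'add': [2]
  After 'neg': [-2]
  After 'push 18': [-2, 18]
Program A final stack: [-2, 18]

Program B trace:
  After 'push 11': [11]
  After 'dup': [11, 11]
  After 'drop': [11]
  After 'neg': [-11]
  After 'dup': [-11, -11]
  After 'div': [1]
  After 'dup': [1, 1]
  After 'add': [2]
  After 'neg': [-2]
  After 'push 18': [-2, 18]
Program B final stack: [-2, 18]
Same: yes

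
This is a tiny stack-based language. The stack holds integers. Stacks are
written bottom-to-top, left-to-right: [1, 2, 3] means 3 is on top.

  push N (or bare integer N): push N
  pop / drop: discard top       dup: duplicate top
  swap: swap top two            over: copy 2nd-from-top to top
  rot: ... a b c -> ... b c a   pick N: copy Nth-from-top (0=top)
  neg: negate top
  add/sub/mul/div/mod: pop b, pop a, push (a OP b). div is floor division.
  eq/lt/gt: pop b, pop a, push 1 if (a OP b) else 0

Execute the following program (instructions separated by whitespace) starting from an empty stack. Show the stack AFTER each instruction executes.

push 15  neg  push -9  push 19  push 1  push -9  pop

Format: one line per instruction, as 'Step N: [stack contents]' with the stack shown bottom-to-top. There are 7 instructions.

Step 1: [15]
Step 2: [-15]
Step 3: [-15, -9]
Step 4: [-15, -9, 19]
Step 5: [-15, -9, 19, 1]
Step 6: [-15, -9, 19, 1, -9]
Step 7: [-15, -9, 19, 1]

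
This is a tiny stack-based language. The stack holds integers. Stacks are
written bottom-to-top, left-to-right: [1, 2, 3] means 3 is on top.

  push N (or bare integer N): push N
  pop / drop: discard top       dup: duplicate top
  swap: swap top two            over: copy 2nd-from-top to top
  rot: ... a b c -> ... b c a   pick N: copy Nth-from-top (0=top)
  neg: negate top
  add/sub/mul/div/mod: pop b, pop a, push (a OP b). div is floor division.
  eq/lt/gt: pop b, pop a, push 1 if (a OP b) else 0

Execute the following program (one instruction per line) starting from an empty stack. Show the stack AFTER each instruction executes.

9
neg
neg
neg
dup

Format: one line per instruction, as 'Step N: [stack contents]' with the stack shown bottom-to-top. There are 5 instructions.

Step 1: [9]
Step 2: [-9]
Step 3: [9]
Step 4: [-9]
Step 5: [-9, -9]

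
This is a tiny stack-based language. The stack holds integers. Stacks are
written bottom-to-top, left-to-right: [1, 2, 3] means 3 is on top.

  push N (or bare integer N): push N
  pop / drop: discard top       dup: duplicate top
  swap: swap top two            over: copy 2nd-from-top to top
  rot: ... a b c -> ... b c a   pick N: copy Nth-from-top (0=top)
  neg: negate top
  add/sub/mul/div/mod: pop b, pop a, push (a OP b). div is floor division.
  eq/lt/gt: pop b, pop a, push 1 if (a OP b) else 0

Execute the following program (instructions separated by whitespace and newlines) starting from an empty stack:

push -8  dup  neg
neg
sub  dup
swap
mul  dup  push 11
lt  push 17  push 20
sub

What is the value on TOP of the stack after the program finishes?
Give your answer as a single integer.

After 'push -8': [-8]
After 'dup': [-8, -8]
After 'neg': [-8, 8]
After 'neg': [-8, -8]
After 'sub': [0]
After 'dup': [0, 0]
After 'swap': [0, 0]
After 'mul': [0]
After 'dup': [0, 0]
After 'push 11': [0, 0, 11]
After 'lt': [0, 1]
After 'push 17': [0, 1, 17]
After 'push 20': [0, 1, 17, 20]
After 'sub': [0, 1, -3]

Answer: -3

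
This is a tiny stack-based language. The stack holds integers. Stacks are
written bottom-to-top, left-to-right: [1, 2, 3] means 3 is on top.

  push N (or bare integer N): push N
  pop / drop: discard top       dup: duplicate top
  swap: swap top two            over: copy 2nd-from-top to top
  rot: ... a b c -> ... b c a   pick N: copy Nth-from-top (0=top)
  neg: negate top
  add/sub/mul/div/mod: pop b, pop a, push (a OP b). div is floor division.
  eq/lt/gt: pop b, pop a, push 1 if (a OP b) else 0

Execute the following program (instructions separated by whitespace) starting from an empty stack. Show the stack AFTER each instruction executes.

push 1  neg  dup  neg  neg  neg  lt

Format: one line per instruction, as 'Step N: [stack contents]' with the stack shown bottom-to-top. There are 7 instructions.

Step 1: [1]
Step 2: [-1]
Step 3: [-1, -1]
Step 4: [-1, 1]
Step 5: [-1, -1]
Step 6: [-1, 1]
Step 7: [1]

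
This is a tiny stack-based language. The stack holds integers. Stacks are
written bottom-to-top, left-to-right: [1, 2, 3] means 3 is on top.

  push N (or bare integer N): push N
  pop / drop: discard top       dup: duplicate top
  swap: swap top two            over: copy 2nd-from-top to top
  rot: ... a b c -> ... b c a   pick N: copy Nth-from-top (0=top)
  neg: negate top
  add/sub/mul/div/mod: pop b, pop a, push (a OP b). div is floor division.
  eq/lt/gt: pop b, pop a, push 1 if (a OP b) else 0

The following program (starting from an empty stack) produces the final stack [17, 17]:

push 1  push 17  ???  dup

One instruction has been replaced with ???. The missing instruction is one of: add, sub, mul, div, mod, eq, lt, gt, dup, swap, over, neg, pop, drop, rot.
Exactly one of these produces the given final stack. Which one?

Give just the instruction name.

Stack before ???: [1, 17]
Stack after ???:  [17]
The instruction that transforms [1, 17] -> [17] is: mul

Answer: mul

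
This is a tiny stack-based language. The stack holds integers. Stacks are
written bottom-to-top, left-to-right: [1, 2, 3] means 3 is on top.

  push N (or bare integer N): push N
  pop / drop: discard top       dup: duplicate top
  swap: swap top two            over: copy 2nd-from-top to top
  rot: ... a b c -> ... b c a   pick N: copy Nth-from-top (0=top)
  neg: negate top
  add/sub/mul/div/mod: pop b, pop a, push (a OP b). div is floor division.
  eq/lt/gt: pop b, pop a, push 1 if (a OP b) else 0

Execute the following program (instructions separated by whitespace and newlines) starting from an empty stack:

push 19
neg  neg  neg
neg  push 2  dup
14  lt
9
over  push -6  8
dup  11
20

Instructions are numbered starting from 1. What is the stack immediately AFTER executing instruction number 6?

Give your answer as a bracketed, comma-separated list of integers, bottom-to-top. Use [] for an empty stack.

Step 1 ('push 19'): [19]
Step 2 ('neg'): [-19]
Step 3 ('neg'): [19]
Step 4 ('neg'): [-19]
Step 5 ('neg'): [19]
Step 6 ('push 2'): [19, 2]

Answer: [19, 2]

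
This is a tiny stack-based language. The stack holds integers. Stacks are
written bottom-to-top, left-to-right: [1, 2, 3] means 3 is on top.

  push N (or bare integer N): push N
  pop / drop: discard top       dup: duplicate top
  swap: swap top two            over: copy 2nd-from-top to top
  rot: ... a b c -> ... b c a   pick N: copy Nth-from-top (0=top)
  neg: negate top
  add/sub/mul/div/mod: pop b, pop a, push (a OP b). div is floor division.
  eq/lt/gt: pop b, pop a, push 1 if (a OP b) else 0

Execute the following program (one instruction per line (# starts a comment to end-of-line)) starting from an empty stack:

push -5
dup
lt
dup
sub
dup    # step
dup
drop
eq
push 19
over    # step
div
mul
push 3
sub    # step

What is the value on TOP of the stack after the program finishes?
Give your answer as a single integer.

After 'push -5': [-5]
After 'dup': [-5, -5]
After 'lt': [0]
After 'dup': [0, 0]
After 'sub': [0]
After 'dup': [0, 0]
After 'dup': [0, 0, 0]
After 'drop': [0, 0]
After 'eq': [1]
After 'push 19': [1, 19]
After 'over': [1, 19, 1]
After 'div': [1, 19]
After 'mul': [19]
After 'push 3': [19, 3]
After 'sub': [16]

Answer: 16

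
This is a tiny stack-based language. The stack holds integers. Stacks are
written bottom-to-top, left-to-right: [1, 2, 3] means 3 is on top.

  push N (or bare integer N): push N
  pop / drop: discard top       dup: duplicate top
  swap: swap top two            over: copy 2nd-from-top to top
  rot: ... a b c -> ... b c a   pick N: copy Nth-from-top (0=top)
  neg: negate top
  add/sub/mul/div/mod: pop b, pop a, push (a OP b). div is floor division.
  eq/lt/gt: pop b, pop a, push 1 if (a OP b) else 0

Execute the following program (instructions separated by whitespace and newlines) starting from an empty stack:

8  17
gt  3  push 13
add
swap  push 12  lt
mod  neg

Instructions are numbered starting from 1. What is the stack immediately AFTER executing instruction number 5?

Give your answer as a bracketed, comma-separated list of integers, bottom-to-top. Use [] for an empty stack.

Step 1 ('8'): [8]
Step 2 ('17'): [8, 17]
Step 3 ('gt'): [0]
Step 4 ('3'): [0, 3]
Step 5 ('push 13'): [0, 3, 13]

Answer: [0, 3, 13]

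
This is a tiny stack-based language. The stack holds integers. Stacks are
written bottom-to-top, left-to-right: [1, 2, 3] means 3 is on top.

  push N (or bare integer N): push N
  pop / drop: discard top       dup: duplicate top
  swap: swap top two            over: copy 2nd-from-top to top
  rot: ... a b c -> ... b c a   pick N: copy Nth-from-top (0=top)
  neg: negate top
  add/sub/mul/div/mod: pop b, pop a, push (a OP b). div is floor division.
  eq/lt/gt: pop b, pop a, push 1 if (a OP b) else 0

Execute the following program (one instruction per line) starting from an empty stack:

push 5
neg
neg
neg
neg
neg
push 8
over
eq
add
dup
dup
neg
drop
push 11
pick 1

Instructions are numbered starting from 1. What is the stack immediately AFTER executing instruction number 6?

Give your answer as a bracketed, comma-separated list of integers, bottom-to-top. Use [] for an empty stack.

Answer: [-5]

Derivation:
Step 1 ('push 5'): [5]
Step 2 ('neg'): [-5]
Step 3 ('neg'): [5]
Step 4 ('neg'): [-5]
Step 5 ('neg'): [5]
Step 6 ('neg'): [-5]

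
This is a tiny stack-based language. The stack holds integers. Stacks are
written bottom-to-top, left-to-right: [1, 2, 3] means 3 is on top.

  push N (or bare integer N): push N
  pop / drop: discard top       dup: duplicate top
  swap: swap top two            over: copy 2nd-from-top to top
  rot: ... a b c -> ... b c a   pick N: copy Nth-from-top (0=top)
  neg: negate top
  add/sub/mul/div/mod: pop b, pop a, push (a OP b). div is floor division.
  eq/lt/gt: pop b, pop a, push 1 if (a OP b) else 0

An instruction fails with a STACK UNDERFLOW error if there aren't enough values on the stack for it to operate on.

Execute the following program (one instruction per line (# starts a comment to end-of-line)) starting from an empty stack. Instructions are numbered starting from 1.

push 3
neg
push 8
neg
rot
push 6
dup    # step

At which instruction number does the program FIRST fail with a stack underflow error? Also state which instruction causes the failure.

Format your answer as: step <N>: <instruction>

Step 1 ('push 3'): stack = [3], depth = 1
Step 2 ('neg'): stack = [-3], depth = 1
Step 3 ('push 8'): stack = [-3, 8], depth = 2
Step 4 ('neg'): stack = [-3, -8], depth = 2
Step 5 ('rot'): needs 3 value(s) but depth is 2 — STACK UNDERFLOW

Answer: step 5: rot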